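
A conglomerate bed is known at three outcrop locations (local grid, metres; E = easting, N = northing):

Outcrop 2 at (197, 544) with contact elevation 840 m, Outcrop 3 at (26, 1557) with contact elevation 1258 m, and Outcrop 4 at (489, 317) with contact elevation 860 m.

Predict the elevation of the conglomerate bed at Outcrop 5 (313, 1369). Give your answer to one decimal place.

Two edge vectors: Outcrop 2→Outcrop 3 = (-171, 1013, 418), Outcrop 2→Outcrop 4 = (292, -227, 20).
Normal n = (Outcrop 2→Outcrop 3) × (Outcrop 2→Outcrop 4) = (115146, 125476, -256979).
So ∂z/∂E = −n_x/n_z = 0.448076 and ∂z/∂N = −n_y/n_z = 0.488273.
Intercept c from Outcrop 2: 840 − 88.27 − 265.62 = 486.11.
At (313, 1369): z = 140.2 + 668.4 + 486.11 = 1294.8 m.

1294.8 m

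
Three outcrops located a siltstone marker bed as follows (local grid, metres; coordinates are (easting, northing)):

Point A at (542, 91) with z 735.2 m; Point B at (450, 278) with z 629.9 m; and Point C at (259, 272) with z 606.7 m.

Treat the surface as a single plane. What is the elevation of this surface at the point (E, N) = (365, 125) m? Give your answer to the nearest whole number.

Two edge vectors: Point A→Point B = (-92, 187, -105.3), Point A→Point C = (-283, 181, -128.5).
Normal n = (Point A→Point B) × (Point A→Point C) = (-4970.2, 17977.9, 36269).
So ∂z/∂E = −n_x/n_z = 0.13704 and ∂z/∂N = −n_y/n_z = −0.49568.
Intercept c from Point A: 735.2 − 74.27 + 45.11 = 706.03.
At (365, 125): z = 50.0 − 62.0 + 706.03 = 694.1 m.

694 m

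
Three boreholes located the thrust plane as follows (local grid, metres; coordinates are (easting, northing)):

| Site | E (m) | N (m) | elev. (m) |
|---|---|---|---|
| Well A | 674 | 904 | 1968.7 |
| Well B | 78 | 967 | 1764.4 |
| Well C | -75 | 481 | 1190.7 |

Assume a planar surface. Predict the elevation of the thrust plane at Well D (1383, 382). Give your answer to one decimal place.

1747.7 m

Two edge vectors: Well A→Well B = (-596, 63, -204.3), Well A→Well C = (-749, -423, -778).
Normal n = (Well A→Well B) × (Well A→Well C) = (-135432.9, -310667.3, 299295).
So ∂z/∂E = −n_x/n_z = 0.452506 and ∂z/∂N = −n_y/n_z = 1.037997.
Intercept c from Well A: 1968.7 − 304.99 − 938.35 = 725.36.
At (1383, 382): z = 625.8 + 396.5 + 725.36 = 1747.7 m.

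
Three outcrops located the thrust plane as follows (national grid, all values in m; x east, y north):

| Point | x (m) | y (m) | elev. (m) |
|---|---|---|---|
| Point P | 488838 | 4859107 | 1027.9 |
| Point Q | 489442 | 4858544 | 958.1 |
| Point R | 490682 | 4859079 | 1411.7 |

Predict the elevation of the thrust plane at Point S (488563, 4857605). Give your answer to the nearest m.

Two edge vectors: Point P→Point Q = (604, -563, -69.8), Point P→Point R = (1844, -28, 383.8).
Normal n = (Point P→Point Q) × (Point P→Point R) = (-218033.8, -360526.4, 1021260).
So ∂z/∂x = −n_x/n_z = 0.21349490 and ∂z/∂y = −n_y/n_z = 0.35302117.
Intercept c from Point P: 1027.9 − 104364.42 − 1715367.64 = −1818704.16.
At (488563, 4857605): z = 104305.7 + 1714837.4 − 1818704.16 = 439.0 m.

439 m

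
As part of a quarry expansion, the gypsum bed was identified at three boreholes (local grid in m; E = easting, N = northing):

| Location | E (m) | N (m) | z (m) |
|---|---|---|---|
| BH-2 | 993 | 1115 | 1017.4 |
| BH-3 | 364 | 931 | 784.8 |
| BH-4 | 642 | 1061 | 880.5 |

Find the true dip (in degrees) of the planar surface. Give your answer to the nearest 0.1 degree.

23.6°

Let the plane be z = a·E + b·N + c.
BH-3−BH-2: −629a − 184b = −232.6;  BH-4−BH-2: −351a − 54b = −136.9.
Solving gives a = 0.41248, b = −0.14591.
Gradient magnitude |∇z| = √(a² + b²) = √(0.17014 + 0.02129) = 0.43752.
True dip = arctan(0.43752) = 23.6°, dipping toward WNW (azimuth ≈ 289°).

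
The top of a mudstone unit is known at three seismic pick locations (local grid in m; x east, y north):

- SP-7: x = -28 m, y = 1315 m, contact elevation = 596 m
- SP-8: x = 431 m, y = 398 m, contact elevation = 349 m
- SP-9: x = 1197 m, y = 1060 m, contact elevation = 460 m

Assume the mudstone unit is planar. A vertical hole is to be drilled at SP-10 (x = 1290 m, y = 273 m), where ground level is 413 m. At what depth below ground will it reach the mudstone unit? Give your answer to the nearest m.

147 m

Two edge vectors: SP-7→SP-8 = (459, -917, -247), SP-7→SP-9 = (1225, -255, -136).
Normal n = (SP-7→SP-8) × (SP-7→SP-9) = (61727, -240151, 1006280).
So ∂z/∂x = −n_x/n_z = −0.06134 and ∂z/∂y = −n_y/n_z = 0.23865.
Intercept c from SP-7: 596 − 1.72 − 313.83 = 280.45.
At (1290, 273): z_contact = −79.1 + 65.2 + 280.45 = 266.5 m.
Depth below ground = 413 − 266.5 = 147 m.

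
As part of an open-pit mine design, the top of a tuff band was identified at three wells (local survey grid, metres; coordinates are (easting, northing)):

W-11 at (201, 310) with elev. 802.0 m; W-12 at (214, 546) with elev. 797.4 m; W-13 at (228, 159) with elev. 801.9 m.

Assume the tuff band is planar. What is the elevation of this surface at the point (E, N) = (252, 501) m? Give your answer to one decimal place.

794.8 m

Let the plane be z = a·E + b·N + c.
W-12−W-11: 13a + 236b = −4.6;  W-13−W-11: 27a − 151b = −0.1.
Solving gives a = −0.08617, b = −0.01475.
Then c = 802 − a·201 − b·310 = 823.89.
At (252, 501): z = −21.7 − 7.4 + 823.89 = 794.8 m.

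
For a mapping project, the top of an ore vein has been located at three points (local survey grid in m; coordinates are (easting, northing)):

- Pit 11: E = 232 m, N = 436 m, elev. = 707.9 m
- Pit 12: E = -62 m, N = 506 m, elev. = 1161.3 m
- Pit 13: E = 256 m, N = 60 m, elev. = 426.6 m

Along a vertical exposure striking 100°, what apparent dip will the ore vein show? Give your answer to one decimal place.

55.9°

Two edge vectors: Pit 11→Pit 12 = (-294, 70, 453.4), Pit 11→Pit 13 = (24, -376, -281.3).
Normal n = (Pit 11→Pit 12) × (Pit 11→Pit 13) = (150787.4, -71820.6, 108864).
So ∂z/∂E = −n_x/n_z = −1.38510 and ∂z/∂N = −n_y/n_z = 0.65973.
Unit vector along 100° is (sin 100°, cos 100°) = (0.9848, -0.1736).
Slope in that direction = a·(0.9848) + b·(-0.1736) = −1.47862.
Apparent dip = arctan|1.47862| = 55.9° (true dip is 56.9°, so apparent ≤ true as expected).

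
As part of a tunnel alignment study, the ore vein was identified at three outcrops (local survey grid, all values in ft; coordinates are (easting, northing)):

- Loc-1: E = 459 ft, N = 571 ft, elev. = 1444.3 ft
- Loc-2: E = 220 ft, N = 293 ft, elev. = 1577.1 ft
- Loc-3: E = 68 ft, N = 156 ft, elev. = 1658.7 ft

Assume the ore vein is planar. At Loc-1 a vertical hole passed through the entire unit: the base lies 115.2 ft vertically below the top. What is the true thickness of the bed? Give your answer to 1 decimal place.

104.0 ft

Two edge vectors: Loc-1→Loc-2 = (-239, -278, 132.8), Loc-1→Loc-3 = (-391, -415, 214.4).
Normal n = (Loc-1→Loc-2) × (Loc-1→Loc-3) = (-4491.2, -683.2, -9513).
So ∂z/∂E = −n_x/n_z = −0.47211 and ∂z/∂N = −n_y/n_z = −0.07182.
|∇z| = √(a²+b²) = 0.47754, so dip δ = arctan(0.47754) = 25.53°.
True thickness = vertical thickness × cos δ = 115.2 × cos 25.53° = 104.0 ft.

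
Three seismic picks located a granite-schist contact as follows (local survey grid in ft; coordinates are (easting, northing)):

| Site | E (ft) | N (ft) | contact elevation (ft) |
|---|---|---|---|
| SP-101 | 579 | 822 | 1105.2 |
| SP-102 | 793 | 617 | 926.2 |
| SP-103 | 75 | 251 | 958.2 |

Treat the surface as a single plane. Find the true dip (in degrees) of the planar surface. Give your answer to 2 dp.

Let the plane be z = a·E + b·N + c.
SP-102−SP-101: 214a − 205b = −179;  SP-103−SP-101: −504a − 571b = −147.
Solving gives a = −0.31960, b = 0.53954.
Gradient magnitude |∇z| = √(a² + b²) = √(0.10214 + 0.29110) = 0.62709.
True dip = arctan(0.62709) = 32.09°, dipping toward SSE (azimuth ≈ 149°).

32.09°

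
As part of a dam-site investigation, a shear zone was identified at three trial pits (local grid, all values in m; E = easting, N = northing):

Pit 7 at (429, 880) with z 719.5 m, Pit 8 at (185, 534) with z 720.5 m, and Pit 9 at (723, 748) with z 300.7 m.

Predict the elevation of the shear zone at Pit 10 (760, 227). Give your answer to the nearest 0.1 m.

Two edge vectors: Pit 7→Pit 8 = (-244, -346, 1), Pit 7→Pit 9 = (294, -132, -418.8).
Normal n = (Pit 7→Pit 8) × (Pit 7→Pit 9) = (145036.8, -101893.2, 133932).
So ∂z/∂E = −n_x/n_z = −1.08291 and ∂z/∂N = −n_y/n_z = 0.76078.
Intercept c from Pit 7: 719.5 + 464.57 − 669.49 = 514.58.
At (760, 227): z = −823.0 + 172.7 + 514.58 = -135.7 m.

-135.7 m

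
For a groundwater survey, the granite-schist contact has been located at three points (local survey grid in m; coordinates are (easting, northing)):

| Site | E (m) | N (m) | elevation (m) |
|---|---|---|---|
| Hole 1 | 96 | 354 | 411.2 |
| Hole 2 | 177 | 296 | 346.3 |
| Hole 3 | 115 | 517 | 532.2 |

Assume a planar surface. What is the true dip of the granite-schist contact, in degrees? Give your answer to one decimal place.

Let the plane be z = a·E + b·N + c.
Hole 2−Hole 1: 81a − 58b = −64.9;  Hole 3−Hole 1: 19a + 163b = 121.
Solving gives a = −0.24891, b = 0.77135.
Gradient magnitude |∇z| = √(a² + b²) = √(0.06196 + 0.59497) = 0.81051.
True dip = arctan(0.81051) = 39.0°, dipping toward SSE (azimuth ≈ 162°).

39.0°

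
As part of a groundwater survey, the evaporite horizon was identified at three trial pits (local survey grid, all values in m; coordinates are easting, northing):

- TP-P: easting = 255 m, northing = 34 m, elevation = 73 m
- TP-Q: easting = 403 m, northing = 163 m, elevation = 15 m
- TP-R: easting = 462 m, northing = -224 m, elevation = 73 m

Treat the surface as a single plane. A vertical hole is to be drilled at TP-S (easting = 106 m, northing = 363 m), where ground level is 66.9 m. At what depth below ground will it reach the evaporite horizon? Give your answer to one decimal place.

Let the plane be z = a·easting + b·northing + c.
TP-Q−TP-P: 148a + 129b = −58;  TP-R−TP-P: 207a − 258b = 0.
Solving gives a = −0.23062, b = −0.18503.
Then c = 73 − a·255 − b·34 = 138.10.
At (106, 363): z_contact = −24.45 − 67.17 + 138.10 = 46.49 m.
Depth below ground = 66.9 − 46.49 = 20.4 m.

20.4 m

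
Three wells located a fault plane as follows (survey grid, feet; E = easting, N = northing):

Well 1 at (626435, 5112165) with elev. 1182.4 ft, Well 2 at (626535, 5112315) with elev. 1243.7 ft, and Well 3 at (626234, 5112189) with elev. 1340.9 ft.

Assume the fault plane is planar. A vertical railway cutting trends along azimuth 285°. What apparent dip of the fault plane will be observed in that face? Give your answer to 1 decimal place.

41.5°

Let the plane be z = a·E + b·N + c.
Well 2−Well 1: 100a + 150b = 61.3;  Well 3−Well 1: −201a + 24b = 158.5.
Solving gives a = −0.68522, b = 0.86548.
Unit vector along 285° is (sin 285°, cos 285°) = (-0.9659, 0.2588).
Slope in that direction = a·(-0.9659) + b·(0.2588) = 0.88587.
Apparent dip = arctan|0.88587| = 41.5° (true dip is 47.8°, so apparent ≤ true as expected).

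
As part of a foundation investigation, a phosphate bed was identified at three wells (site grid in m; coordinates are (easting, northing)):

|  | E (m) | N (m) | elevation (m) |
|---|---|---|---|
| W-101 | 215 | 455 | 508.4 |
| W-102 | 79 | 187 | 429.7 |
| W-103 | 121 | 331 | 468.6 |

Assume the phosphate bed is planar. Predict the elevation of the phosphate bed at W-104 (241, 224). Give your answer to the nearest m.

Let the plane be z = a·E + b·N + c.
W-102−W-101: −136a − 268b = −78.7;  W-103−W-101: −94a − 124b = −39.8.
Solving gives a = 0.10898, b = 0.23835.
Then c = 508.4 − a·215 − b·455 = 376.52.
At (241, 224): z = 26.3 + 53.4 + 376.52 = 456.2 m.

456 m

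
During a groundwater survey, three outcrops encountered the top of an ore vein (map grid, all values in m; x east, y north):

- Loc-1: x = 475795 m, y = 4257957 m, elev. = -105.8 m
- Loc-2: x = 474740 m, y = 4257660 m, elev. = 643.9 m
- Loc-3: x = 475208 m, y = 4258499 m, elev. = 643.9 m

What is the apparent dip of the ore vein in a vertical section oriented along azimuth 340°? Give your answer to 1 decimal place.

36.1°

Let the plane be z = a·x + b·y + c.
Loc-2−Loc-1: −1055a − 297b = 749.7;  Loc-3−Loc-1: −587a + 542b = 749.7.
Solving gives a = −0.84299, b = 0.47023.
Unit vector along 340° is (sin 340°, cos 340°) = (-0.3420, 0.9397).
Slope in that direction = a·(-0.3420) + b·(0.9397) = 0.73019.
Apparent dip = arctan|0.73019| = 36.1° (true dip is 44.0°, so apparent ≤ true as expected).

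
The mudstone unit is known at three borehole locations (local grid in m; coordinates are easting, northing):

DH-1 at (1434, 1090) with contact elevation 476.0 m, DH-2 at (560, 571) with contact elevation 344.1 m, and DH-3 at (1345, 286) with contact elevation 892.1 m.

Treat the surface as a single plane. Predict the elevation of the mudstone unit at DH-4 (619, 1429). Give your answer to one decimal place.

Two edge vectors: DH-1→DH-2 = (-874, -519, -131.9), DH-1→DH-3 = (-89, -804, 416.1).
Normal n = (DH-1→DH-2) × (DH-1→DH-3) = (-322003.5, 375410.5, 656505).
So ∂z/∂easting = −n_x/n_z = 0.490481 and ∂z/∂northing = −n_y/n_z = −0.571832.
Intercept c from DH-1: 476 − 703.35 + 623.30 = 395.95.
At (619, 1429): z = 303.6 − 817.1 + 395.95 = -117.6 m.

-117.6 m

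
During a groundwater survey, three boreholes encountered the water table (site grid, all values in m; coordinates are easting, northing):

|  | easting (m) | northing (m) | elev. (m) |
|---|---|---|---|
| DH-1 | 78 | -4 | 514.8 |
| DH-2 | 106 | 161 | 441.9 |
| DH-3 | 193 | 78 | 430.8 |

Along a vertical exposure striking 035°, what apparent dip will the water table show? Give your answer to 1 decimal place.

29.6°

Let the plane be z = a·easting + b·northing + c.
DH-2−DH-1: 28a + 165b = −72.9;  DH-3−DH-1: 115a + 82b = −84.
Solving gives a = −0.47258, b = −0.36162.
Unit vector along 035° is (sin 35°, cos 35°) = (0.5736, 0.8192).
Slope in that direction = a·(0.5736) + b·(0.8192) = −0.56729.
Apparent dip = arctan|0.56729| = 29.6° (true dip is 30.8°, so apparent ≤ true as expected).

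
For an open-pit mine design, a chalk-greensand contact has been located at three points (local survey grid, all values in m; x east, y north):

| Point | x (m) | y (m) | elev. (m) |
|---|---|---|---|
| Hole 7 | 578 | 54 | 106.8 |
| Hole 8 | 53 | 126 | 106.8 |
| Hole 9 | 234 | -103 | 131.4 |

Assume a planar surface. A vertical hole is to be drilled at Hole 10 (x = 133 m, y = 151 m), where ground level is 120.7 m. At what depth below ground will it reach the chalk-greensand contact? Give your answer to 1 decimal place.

18.2 m

Let the plane be z = a·x + b·y + c.
Hole 8−Hole 7: −525a + 72b = 0;  Hole 9−Hole 7: −344a − 157b = 24.6.
Solving gives a = −0.01652, b = −0.12048.
Then c = 106.8 − a·578 − b·54 = 122.86.
At (133, 151): z_contact = −2.20 − 18.19 + 122.86 = 102.47 m.
Depth below ground = 120.7 − 102.47 = 18.2 m.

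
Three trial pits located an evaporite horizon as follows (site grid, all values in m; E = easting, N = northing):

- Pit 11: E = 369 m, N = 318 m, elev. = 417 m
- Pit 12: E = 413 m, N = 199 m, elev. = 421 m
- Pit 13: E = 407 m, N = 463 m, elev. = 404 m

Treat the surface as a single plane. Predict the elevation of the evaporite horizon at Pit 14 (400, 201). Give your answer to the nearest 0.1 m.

Two edge vectors: Pit 11→Pit 12 = (44, -119, 4), Pit 11→Pit 13 = (38, 145, -13).
Normal n = (Pit 11→Pit 12) × (Pit 11→Pit 13) = (967, 724, 10902).
So ∂z/∂E = −n_x/n_z = −0.08870 and ∂z/∂N = −n_y/n_z = −0.06641.
Intercept c from Pit 11: 417 + 32.73 + 21.12 = 470.85.
At (400, 201): z = −35.5 − 13.3 + 470.85 = 422.0 m.

422.0 m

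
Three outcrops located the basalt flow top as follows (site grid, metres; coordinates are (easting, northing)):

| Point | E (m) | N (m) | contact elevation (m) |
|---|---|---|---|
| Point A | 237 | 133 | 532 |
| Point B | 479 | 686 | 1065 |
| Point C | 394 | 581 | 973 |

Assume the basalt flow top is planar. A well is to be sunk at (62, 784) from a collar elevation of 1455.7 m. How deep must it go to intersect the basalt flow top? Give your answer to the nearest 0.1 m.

187.9 m

Let the plane be z = a·E + b·N + c.
Point B−Point A: 242a + 553b = 533;  Point C−Point A: 157a + 448b = 441.
Solving gives a = −0.23566, b = 1.06696.
Then c = 532 − a·237 − b·133 = 445.94.
At (62, 784): z_contact = −14.61 + 836.50 + 445.94 = 1267.83 m.
Depth below ground = 1455.7 − 1267.83 = 187.9 m.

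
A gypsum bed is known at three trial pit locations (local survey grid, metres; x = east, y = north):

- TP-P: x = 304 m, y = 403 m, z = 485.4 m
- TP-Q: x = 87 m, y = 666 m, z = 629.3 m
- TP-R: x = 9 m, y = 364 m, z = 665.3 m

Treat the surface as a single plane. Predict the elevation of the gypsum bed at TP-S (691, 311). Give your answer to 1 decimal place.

243.7 m

Two edge vectors: TP-P→TP-Q = (-217, 263, 143.9), TP-P→TP-R = (-295, -39, 179.9).
Normal n = (TP-P→TP-Q) × (TP-P→TP-R) = (52925.8, -3412.2, 86048).
So ∂z/∂x = −n_x/n_z = −0.61507 and ∂z/∂y = −n_y/n_z = 0.03965.
Intercept c from TP-P: 485.4 + 186.98 − 15.98 = 656.40.
At (691, 311): z = −425.0 + 12.3 + 656.40 = 243.7 m.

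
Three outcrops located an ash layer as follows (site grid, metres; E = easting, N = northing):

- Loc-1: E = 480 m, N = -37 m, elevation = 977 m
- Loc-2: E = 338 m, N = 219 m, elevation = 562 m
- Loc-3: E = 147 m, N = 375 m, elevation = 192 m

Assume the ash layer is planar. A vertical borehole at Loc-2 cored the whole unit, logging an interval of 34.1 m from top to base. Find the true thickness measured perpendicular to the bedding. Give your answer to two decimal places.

Let the plane be z = a·E + b·N + c.
Loc-2−Loc-1: −142a + 256b = −415;  Loc-3−Loc-1: −333a + 412b = −785.
Solving gives a = 1.12100, b = −0.99929.
|∇z| = √(a²+b²) = 1.50174, so dip δ = arctan(1.50174) = 56.34°.
True thickness = vertical thickness × cos δ = 34.1 × cos 56.34° = 18.90 m.

18.90 m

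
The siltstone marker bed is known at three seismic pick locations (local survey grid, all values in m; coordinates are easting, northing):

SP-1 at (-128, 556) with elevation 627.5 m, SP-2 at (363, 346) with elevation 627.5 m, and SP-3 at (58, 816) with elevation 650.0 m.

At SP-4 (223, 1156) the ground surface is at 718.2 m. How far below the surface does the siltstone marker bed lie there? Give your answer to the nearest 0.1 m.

41.0 m

Let the plane be z = a·easting + b·northing + c.
SP-2−SP-1: 491a − 210b = 0;  SP-3−SP-1: 186a + 260b = 22.5.
Solving gives a = 0.028341, b = 0.066264.
Then c = 627.5 − a·-128 − b·556 = 594.28.
At (223, 1156): z_contact = 6.32 + 76.60 + 594.28 = 677.21 m.
Depth below ground = 718.2 − 677.21 = 41.0 m.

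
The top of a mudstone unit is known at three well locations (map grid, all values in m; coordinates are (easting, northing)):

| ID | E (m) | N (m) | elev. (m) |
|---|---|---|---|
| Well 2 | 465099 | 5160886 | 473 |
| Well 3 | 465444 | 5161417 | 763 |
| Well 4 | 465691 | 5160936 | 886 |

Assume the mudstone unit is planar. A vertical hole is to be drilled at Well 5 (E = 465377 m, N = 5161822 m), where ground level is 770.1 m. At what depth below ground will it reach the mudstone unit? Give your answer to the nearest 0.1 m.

Two edge vectors: Well 2→Well 3 = (345, 531, 290), Well 2→Well 4 = (592, 50, 413).
Normal n = (Well 2→Well 3) × (Well 2→Well 4) = (204803, 29195, -297102).
So ∂z/∂E = −n_x/n_z = 0.689335649 and ∂z/∂N = −n_y/n_z = 0.098265915.
Intercept c from Well 2: 473 − 320609.32 − 507139.19 = −827275.51.
At (465377, 5161822): z_contact = 320800.96 + 507231.16 − 827275.51 = 756.61 m.
Depth below ground = 770.1 − 756.61 = 13.5 m.

13.5 m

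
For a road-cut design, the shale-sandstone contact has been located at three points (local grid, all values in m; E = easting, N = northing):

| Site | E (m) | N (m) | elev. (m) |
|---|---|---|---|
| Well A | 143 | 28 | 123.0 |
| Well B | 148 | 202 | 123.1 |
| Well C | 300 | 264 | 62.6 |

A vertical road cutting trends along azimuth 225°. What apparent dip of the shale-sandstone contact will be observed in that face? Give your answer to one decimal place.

15.4°

Two edge vectors: Well A→Well B = (5, 174, 0.1), Well A→Well C = (157, 236, -60.4).
Normal n = (Well A→Well B) × (Well A→Well C) = (-10533.2, 317.7, -26138).
So ∂z/∂E = −n_x/n_z = −0.40298 and ∂z/∂N = −n_y/n_z = 0.01215.
Unit vector along 225° is (sin 225°, cos 225°) = (-0.7071, -0.7071).
Slope in that direction = a·(-0.7071) + b·(-0.7071) = 0.27636.
Apparent dip = arctan|0.27636| = 15.4° (true dip is 22.0°, so apparent ≤ true as expected).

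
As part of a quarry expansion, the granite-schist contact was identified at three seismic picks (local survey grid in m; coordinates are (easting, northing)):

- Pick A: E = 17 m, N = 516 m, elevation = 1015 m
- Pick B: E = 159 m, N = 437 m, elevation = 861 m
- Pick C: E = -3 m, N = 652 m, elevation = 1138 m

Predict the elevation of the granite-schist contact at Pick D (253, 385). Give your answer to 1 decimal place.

759.3 m

Two edge vectors: Pick A→Pick B = (142, -79, -154), Pick A→Pick C = (-20, 136, 123).
Normal n = (Pick A→Pick B) × (Pick A→Pick C) = (11227, -14386, 17732).
So ∂z/∂E = −n_x/n_z = −0.63315 and ∂z/∂N = −n_y/n_z = 0.81130.
Intercept c from Pick A: 1015 + 10.76 − 418.63 = 607.13.
At (253, 385): z = −160.2 + 312.4 + 607.13 = 759.3 m.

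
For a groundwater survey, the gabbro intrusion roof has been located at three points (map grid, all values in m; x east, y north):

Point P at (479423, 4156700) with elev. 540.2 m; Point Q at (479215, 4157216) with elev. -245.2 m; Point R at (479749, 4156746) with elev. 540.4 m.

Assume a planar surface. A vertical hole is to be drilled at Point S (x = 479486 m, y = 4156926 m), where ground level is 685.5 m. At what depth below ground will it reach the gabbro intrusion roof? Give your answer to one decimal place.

457.9 m

Let the plane be z = a·x + b·y + c.
Point Q−Point P: −208a + 516b = −785.4;  Point R−Point P: 326a + 46b = 0.2.
Solving gives a = 0.203795617, b = −1.439942852.
Then c = 540.2 − a·479423 − b·4156700 = 5888246.35.
At (479486, 4156926): z_contact = 97717.15 − 5985735.88 + 5888246.35 = 227.61 m.
Depth below ground = 685.5 − 227.61 = 457.9 m.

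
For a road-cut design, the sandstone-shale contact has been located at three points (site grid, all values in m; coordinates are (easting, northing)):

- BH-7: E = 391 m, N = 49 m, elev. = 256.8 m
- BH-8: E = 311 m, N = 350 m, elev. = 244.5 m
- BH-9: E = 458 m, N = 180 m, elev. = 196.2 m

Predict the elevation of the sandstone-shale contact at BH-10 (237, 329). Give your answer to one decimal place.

288.5 m

Two edge vectors: BH-7→BH-8 = (-80, 301, -12.3), BH-7→BH-9 = (67, 131, -60.6).
Normal n = (BH-7→BH-8) × (BH-7→BH-9) = (-16629.3, -5672.1, -30647).
So ∂z/∂E = −n_x/n_z = −0.54261 and ∂z/∂N = −n_y/n_z = −0.18508.
Intercept c from BH-7: 256.8 + 212.16 + 9.07 = 478.03.
At (237, 329): z = −128.6 − 60.9 + 478.03 = 288.5 m.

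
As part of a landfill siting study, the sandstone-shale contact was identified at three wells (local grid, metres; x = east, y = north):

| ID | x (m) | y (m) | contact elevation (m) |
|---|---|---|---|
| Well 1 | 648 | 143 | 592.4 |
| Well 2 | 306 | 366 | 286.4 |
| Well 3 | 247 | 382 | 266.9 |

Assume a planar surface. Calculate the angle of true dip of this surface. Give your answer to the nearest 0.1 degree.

Let the plane be z = a·x + b·y + c.
Well 2−Well 1: −342a + 223b = −306;  Well 3−Well 1: −401a + 239b = −325.5.
Solving gives a = −0.07124, b = −1.48146.
Gradient magnitude |∇z| = √(a² + b²) = √(0.00508 + 2.19472) = 1.48317.
True dip = arctan(1.48317) = 56.0°, dipping toward N (azimuth ≈ 003°).

56.0°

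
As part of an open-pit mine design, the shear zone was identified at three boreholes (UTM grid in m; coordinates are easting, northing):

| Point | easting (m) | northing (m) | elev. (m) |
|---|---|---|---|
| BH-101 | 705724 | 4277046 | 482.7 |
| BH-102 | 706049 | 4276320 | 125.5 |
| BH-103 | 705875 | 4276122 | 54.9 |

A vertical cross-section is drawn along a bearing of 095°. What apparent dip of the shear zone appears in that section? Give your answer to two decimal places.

8.00°

Two edge vectors: BH-101→BH-102 = (325, -726, -357.2), BH-101→BH-103 = (151, -924, -427.8).
Normal n = (BH-101→BH-102) × (BH-101→BH-103) = (-19470, 85097.8, -190674).
So ∂z/∂easting = −n_x/n_z = −0.10211 and ∂z/∂northing = −n_y/n_z = 0.44630.
Unit vector along 095° is (sin 95°, cos 95°) = (0.9962, -0.0872).
Slope in that direction = a·(0.9962) + b·(-0.0872) = −0.14062.
Apparent dip = arctan|0.14062| = 8.00° (true dip is 24.6°, so apparent ≤ true as expected).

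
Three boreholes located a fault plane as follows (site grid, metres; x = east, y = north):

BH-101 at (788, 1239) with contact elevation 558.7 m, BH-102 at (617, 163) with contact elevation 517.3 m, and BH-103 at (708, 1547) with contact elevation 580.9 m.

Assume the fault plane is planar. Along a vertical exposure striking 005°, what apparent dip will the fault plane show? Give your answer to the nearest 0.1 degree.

2.5°

Two edge vectors: BH-101→BH-102 = (-171, -1076, -41.4), BH-101→BH-103 = (-80, 308, 22.2).
Normal n = (BH-101→BH-102) × (BH-101→BH-103) = (-11136, 7108.2, -138748).
So ∂z/∂x = −n_x/n_z = −0.08026 and ∂z/∂y = −n_y/n_z = 0.05123.
Unit vector along 005° is (sin 5°, cos 5°) = (0.0872, 0.9962).
Slope in that direction = a·(0.0872) + b·(0.9962) = 0.04404.
Apparent dip = arctan|0.04404| = 2.5° (true dip is 5.4°, so apparent ≤ true as expected).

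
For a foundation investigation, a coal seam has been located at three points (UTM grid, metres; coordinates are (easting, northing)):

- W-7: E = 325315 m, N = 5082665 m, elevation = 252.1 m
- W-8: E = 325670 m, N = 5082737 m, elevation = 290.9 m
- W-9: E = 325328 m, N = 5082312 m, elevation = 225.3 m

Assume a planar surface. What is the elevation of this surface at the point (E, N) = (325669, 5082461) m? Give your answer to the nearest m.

Let the plane be z = a·E + b·N + c.
W-8−W-7: 355a + 72b = 38.8;  W-9−W-7: 13a − 353b = −26.8.
Solving gives a = 0.09320164, b = 0.07935303.
Then c = 252.1 − a·325315 − b·5082665 = −433392.68.
At (325669, 5082461): z = 30352.9 + 403308.7 − 433392.68 = 268.9 m.

269 m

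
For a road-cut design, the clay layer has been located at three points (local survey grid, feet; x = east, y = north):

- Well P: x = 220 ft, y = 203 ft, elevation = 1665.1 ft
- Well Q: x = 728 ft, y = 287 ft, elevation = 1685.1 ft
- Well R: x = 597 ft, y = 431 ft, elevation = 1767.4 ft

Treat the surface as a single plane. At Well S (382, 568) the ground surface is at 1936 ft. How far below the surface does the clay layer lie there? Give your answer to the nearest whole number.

Let the plane be z = a·x + b·y + c.
Well Q−Well P: 508a + 84b = 20;  Well R−Well P: 377a + 228b = 102.3.
Solving gives a = −0.04793, b = 0.52793.
Then c = 1665.1 − a·220 − b·203 = 1568.47.
At (382, 568): z_contact = −18.3 + 299.9 + 1568.47 = 1850.0 ft.
Depth below ground = 1936 − 1850.0 = 86 ft.

86 ft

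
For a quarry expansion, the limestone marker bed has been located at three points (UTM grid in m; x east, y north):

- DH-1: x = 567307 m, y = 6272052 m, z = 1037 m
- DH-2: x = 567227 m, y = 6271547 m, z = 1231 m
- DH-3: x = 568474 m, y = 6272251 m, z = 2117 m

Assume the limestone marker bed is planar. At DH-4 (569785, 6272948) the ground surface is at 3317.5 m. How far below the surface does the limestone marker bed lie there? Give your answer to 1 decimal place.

Let the plane be z = a·x + b·y + c.
DH-2−DH-1: −80a − 505b = 194;  DH-3−DH-1: 1167a + 199b = 1080.
Solving gives a = 1.018470044, b = −0.545500205.
Then c = 1037 − a·567307 − b·6272052 = 2844657.47.
At (569785, 6272948): z_contact = 580308.95 − 3421894.42 + 2844657.47 = 3072.00 m.
Depth below ground = 3317.5 − 3072.00 = 245.5 m.

245.5 m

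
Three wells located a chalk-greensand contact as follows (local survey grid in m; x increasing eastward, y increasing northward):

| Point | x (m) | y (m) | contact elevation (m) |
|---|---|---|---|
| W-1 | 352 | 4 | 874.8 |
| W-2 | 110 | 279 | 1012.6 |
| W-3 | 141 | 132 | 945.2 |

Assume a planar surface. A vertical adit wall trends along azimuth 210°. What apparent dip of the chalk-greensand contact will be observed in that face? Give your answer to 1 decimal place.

19.5°

Two edge vectors: W-1→W-2 = (-242, 275, 137.8), W-1→W-3 = (-211, 128, 70.4).
Normal n = (W-1→W-2) × (W-1→W-3) = (1721.6, -12039, 27049).
So ∂z/∂x = −n_x/n_z = −0.06365 and ∂z/∂y = −n_y/n_z = 0.44508.
Unit vector along 210° is (sin 210°, cos 210°) = (-0.5000, -0.8660).
Slope in that direction = a·(-0.5000) + b·(-0.8660) = −0.35363.
Apparent dip = arctan|0.35363| = 19.5° (true dip is 24.2°, so apparent ≤ true as expected).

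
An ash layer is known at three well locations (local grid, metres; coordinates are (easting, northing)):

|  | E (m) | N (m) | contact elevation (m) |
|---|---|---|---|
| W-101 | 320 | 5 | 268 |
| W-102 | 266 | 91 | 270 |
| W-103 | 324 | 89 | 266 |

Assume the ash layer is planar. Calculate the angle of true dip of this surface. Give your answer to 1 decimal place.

Let the plane be z = a·E + b·N + c.
W-102−W-101: −54a + 86b = 2;  W-103−W-101: 4a + 84b = −2.
Solving gives a = −0.06967, b = −0.02049.
Gradient magnitude |∇z| = √(a² + b²) = √(0.00485 + 0.00042) = 0.07262.
True dip = arctan(0.07262) = 4.2°, dipping toward ENE (azimuth ≈ 074°).

4.2°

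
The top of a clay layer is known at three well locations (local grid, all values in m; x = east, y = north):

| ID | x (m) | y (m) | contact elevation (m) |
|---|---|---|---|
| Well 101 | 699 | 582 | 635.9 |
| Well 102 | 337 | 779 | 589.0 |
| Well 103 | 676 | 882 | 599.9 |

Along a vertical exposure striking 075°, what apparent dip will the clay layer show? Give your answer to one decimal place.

2.0°

Two edge vectors: Well 101→Well 102 = (-362, 197, -46.9), Well 101→Well 103 = (-23, 300, -36).
Normal n = (Well 101→Well 102) × (Well 101→Well 103) = (6978, -11953.3, -104069).
So ∂z/∂x = −n_x/n_z = 0.06705 and ∂z/∂y = −n_y/n_z = −0.11486.
Unit vector along 075° is (sin 75°, cos 75°) = (0.9659, 0.2588).
Slope in that direction = a·(0.9659) + b·(0.2588) = 0.03504.
Apparent dip = arctan|0.03504| = 2.0° (true dip is 7.6°, so apparent ≤ true as expected).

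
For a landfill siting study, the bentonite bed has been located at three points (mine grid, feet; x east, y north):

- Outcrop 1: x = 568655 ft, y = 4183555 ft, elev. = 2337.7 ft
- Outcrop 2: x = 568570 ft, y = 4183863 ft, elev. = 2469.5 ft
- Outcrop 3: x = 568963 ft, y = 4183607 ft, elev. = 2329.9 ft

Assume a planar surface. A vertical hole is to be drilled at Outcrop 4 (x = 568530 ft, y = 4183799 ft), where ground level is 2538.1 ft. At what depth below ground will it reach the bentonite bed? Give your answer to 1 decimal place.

90.6 ft

Let the plane be z = a·x + b·y + c.
Outcrop 2−Outcrop 1: −85a + 308b = 131.8;  Outcrop 3−Outcrop 1: 308a + 52b = −7.8.
Solving gives a = −0.093227509, b = 0.402193707.
Then c = 2337.7 − a·568655 − b·4183555 = −1627247.50.
At (568530, 4183799): z_contact = −53002.64 + 1682697.63 − 1627247.50 = 2447.49 ft.
Depth below ground = 2538.1 − 2447.49 = 90.6 ft.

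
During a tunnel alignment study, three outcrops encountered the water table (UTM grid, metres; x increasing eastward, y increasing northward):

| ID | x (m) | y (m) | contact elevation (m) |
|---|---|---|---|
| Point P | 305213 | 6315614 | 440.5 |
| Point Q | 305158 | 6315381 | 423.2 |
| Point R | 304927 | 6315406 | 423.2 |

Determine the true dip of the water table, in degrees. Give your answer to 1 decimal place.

4.2°

Two edge vectors: Point P→Point Q = (-55, -233, -17.3), Point P→Point R = (-286, -208, -17.3).
Normal n = (Point P→Point Q) × (Point P→Point R) = (432.5, 3996.3, -55198).
So ∂z/∂x = −n_x/n_z = 0.00784 and ∂z/∂y = −n_y/n_z = 0.07240.
Gradient magnitude |∇z| = √(a² + b²) = √(0.00006 + 0.00524) = 0.07282.
True dip = arctan(0.07282) = 4.2°, dipping toward S (azimuth ≈ 186°).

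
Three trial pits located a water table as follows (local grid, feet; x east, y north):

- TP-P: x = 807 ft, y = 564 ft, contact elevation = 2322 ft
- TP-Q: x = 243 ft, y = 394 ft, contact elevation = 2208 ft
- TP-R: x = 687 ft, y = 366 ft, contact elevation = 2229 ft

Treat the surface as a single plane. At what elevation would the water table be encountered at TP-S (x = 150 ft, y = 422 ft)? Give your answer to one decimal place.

Let the plane be z = a·x + b·y + c.
TP-Q−TP-P: −564a − 170b = −114;  TP-R−TP-P: −120a − 198b = −93.
Solving gives a = 0.07409, b = 0.42480.
Then c = 2322 − a·807 − b·564 = 2022.63.
At (150, 422): z = 11.1 + 179.3 + 2022.63 = 2213.0 ft.

2213.0 ft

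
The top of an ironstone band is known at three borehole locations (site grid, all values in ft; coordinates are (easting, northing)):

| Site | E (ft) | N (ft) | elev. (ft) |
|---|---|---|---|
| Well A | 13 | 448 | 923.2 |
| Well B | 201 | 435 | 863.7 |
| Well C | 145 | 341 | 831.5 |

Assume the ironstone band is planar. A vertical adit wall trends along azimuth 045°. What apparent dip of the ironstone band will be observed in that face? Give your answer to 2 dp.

9.19°

Two edge vectors: Well A→Well B = (188, -13, -59.5), Well A→Well C = (132, -107, -91.7).
Normal n = (Well A→Well B) × (Well A→Well C) = (-5174.4, 9385.6, -18400).
So ∂z/∂E = −n_x/n_z = −0.28122 and ∂z/∂N = −n_y/n_z = 0.51009.
Unit vector along 045° is (sin 45°, cos 45°) = (0.7071, 0.7071).
Slope in that direction = a·(0.7071) + b·(0.7071) = 0.16184.
Apparent dip = arctan|0.16184| = 9.19° (true dip is 30.2°, so apparent ≤ true as expected).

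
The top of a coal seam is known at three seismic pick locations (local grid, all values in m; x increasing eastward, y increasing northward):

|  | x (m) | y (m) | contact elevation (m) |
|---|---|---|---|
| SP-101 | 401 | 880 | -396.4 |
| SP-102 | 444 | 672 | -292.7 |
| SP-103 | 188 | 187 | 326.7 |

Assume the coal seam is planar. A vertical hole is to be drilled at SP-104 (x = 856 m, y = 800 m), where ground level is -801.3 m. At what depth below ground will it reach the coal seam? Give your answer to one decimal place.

19.9 m

Two edge vectors: SP-101→SP-102 = (43, -208, 103.7), SP-101→SP-103 = (-213, -693, 723.1).
Normal n = (SP-101→SP-102) × (SP-101→SP-103) = (-78540.7, -53181.4, -74103).
So ∂z/∂x = −n_x/n_z = −1.05989 and ∂z/∂y = −n_y/n_z = −0.71767.
Intercept c from SP-101: -396.4 + 425.01 + 631.55 = 660.16.
At (856, 800): z_contact = −907.26 − 574.13 + 660.16 = -821.23 m.
Depth below ground = -801.3 − (-821.23) = 19.9 m.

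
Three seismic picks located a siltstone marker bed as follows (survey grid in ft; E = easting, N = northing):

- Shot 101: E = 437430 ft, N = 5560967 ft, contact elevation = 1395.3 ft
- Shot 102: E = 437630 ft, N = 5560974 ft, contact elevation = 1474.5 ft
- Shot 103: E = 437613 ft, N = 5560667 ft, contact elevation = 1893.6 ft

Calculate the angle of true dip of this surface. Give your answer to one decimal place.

Let the plane be z = a·E + b·N + c.
Shot 102−Shot 101: 200a + 7b = 79.2;  Shot 103−Shot 101: 183a − 300b = 498.3.
Solving gives a = 0.44464, b = −1.38977.
Gradient magnitude |∇z| = √(a² + b²) = √(0.19771 + 1.93146) = 1.45917.
True dip = arctan(1.45917) = 55.6°, dipping toward NNW (azimuth ≈ 342°).

55.6°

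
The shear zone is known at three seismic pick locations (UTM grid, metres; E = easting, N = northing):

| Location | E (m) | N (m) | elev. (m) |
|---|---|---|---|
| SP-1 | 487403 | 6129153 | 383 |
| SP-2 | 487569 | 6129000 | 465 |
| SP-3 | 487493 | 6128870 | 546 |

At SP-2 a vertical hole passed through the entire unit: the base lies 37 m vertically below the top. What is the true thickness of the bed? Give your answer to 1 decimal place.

Two edge vectors: SP-1→SP-2 = (166, -153, 82), SP-1→SP-3 = (90, -283, 163).
Normal n = (SP-1→SP-2) × (SP-1→SP-3) = (-1733, -19678, -33208).
So ∂z/∂E = −n_x/n_z = −0.05219 and ∂z/∂N = −n_y/n_z = −0.59257.
|∇z| = √(a²+b²) = 0.59486, so dip δ = arctan(0.59486) = 30.75°.
True thickness = vertical thickness × cos δ = 37 × cos 30.75° = 31.8 m.

31.8 m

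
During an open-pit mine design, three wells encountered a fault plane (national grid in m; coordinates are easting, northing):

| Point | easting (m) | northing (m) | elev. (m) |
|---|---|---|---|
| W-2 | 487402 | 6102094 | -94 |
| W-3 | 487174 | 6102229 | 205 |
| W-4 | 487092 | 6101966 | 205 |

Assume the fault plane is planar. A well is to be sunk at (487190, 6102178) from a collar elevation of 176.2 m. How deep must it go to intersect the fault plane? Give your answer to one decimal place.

Two edge vectors: W-2→W-3 = (-228, 135, 299), W-2→W-4 = (-310, -128, 299).
Normal n = (W-2→W-3) × (W-2→W-4) = (78637, -24518, 71034).
So ∂z/∂easting = −n_x/n_z = −1.107033252 and ∂z/∂northing = −n_y/n_z = 0.345158656.
Intercept c from W-2: -94 + 539570.22 − 2106190.57 = −1566714.35.
At (487190, 6102178): z_contact = −539335.53 + 2106219.56 − 1566714.35 = 169.68 m.
Depth below ground = 176.2 − 169.68 = 6.5 m.

6.5 m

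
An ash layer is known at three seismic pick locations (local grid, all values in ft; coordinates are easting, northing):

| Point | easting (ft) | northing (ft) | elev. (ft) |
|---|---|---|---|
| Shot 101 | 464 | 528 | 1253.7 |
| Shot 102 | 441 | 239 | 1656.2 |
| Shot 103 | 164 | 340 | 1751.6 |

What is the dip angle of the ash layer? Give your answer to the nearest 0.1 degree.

Two edge vectors: Shot 101→Shot 102 = (-23, -289, 402.5), Shot 101→Shot 103 = (-300, -188, 497.9).
Normal n = (Shot 101→Shot 102) × (Shot 101→Shot 103) = (-68223.1, -109298.3, -82376).
So ∂z/∂easting = −n_x/n_z = −0.82819 and ∂z/∂northing = −n_y/n_z = −1.32682.
Gradient magnitude |∇z| = √(a² + b²) = √(0.68590 + 1.76046) = 1.56408.
True dip = arctan(1.56408) = 57.4°, dipping toward NNE (azimuth ≈ 032°).

57.4°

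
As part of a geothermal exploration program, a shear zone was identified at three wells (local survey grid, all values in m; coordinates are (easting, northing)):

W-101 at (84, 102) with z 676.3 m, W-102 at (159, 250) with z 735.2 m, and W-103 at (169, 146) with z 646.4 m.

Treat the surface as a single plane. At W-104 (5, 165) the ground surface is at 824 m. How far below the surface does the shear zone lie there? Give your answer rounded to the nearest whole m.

39 m

Two edge vectors: W-101→W-102 = (75, 148, 58.9), W-101→W-103 = (85, 44, -29.9).
Normal n = (W-101→W-102) × (W-101→W-103) = (-7016.8, 7249, -9280).
So ∂z/∂E = −n_x/n_z = −0.75612 and ∂z/∂N = −n_y/n_z = 0.78114.
Intercept c from W-101: 676.3 + 63.51 − 79.68 = 660.14.
At (5, 165): z_contact = −3.8 + 128.9 + 660.14 = 785.2 m.
Depth below ground = 824 − 785.2 = 39 m.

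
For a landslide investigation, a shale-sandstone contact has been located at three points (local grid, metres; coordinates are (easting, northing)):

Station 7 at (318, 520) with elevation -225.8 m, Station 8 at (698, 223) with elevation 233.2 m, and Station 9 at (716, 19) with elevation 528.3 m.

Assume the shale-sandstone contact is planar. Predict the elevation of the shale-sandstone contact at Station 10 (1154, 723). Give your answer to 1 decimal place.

-448.6 m

Two edge vectors: Station 7→Station 8 = (380, -297, 459), Station 7→Station 9 = (398, -501, 754.1).
Normal n = (Station 7→Station 8) × (Station 7→Station 9) = (5991.3, -103876, -72174).
So ∂z/∂E = −n_x/n_z = 0.083012 and ∂z/∂N = −n_y/n_z = −1.439244.
Intercept c from Station 7: -225.8 − 26.40 + 748.41 = 496.21.
At (1154, 723): z = 95.8 − 1040.6 + 496.21 = -448.6 m.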